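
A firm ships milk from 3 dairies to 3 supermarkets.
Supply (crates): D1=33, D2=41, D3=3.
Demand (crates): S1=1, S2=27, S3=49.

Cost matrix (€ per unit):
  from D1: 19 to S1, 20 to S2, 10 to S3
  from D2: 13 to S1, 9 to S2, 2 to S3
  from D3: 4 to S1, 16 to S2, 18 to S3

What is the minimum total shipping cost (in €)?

An optimal shipping plan:
  D1→S3: 33 × €10 = €330
  D2→S2: 25 × €9 = €225
  D2→S3: 16 × €2 = €32
  D3→S1: 1 × €4 = €4
  D3→S2: 2 × €16 = €32
Total = 330 + 225 + 32 + 4 + 32 = €623.
(Supply check: D1 ships 33; D2 ships 41; D3 ships 3.)

623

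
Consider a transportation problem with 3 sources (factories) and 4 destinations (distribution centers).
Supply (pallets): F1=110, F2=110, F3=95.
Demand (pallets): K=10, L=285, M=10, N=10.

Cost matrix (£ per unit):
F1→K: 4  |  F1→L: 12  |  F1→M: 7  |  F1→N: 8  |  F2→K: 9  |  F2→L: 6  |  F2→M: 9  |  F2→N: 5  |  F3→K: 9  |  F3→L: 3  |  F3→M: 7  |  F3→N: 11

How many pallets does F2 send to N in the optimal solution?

0

Solving gives:
  F1 to K: 10 × £4 = £40
  F1 to L: 80 × £12 = £960
  F1 to M: 10 × £7 = £70
  F1 to N: 10 × £8 = £80
  F2 to L: 110 × £6 = £660
  F3 to L: 95 × £3 = £285
Total cost = £2095.
The route F2→N is not used.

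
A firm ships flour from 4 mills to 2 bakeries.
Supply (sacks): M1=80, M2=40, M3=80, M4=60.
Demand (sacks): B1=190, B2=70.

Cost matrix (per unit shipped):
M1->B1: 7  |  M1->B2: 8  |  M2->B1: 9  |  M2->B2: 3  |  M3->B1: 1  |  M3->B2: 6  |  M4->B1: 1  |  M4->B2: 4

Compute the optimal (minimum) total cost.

850

A cheapest plan:
  M1->B1: 50 × 7 = 350
  M1->B2: 30 × 8 = 240
  M2->B2: 40 × 3 = 120
  M3->B1: 80 × 1 = 80
  M4->B1: 60 × 1 = 60
Total = 350 + 240 + 120 + 80 + 60 = 850.
(Supply check: M1 ships 80; M2 ships 40; M3 ships 80; M4 ships 60.)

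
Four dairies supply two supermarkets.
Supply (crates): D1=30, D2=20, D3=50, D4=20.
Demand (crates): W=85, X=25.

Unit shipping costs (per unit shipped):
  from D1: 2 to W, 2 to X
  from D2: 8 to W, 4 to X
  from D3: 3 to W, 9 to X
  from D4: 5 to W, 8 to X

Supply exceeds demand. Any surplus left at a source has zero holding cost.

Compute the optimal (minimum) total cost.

340

A cheapest plan:
  D1->W: 25 × 2 = 50
  D1->X: 5 × 2 = 10
  D2->X: 20 × 4 = 80
  D3->W: 50 × 3 = 150
  D4->W: 10 × 5 = 50
Total = 50 + 10 + 80 + 150 + 50 = 340.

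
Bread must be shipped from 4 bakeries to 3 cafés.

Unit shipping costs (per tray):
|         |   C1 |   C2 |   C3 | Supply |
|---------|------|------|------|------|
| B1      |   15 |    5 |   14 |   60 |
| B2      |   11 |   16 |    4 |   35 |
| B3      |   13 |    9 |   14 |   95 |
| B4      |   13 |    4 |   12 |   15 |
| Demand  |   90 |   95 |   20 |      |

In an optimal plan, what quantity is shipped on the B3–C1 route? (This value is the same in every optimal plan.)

75

The minimum-cost plan:
  B1->C2: 60 × 5 = 300
  B2->C1: 15 × 11 = 165
  B2->C3: 20 × 4 = 80
  B3->C1: 75 × 13 = 975
  B3->C2: 20 × 9 = 180
  B4->C2: 15 × 4 = 60
Total cost = 1760.
So B3→C1 carries 75 trays.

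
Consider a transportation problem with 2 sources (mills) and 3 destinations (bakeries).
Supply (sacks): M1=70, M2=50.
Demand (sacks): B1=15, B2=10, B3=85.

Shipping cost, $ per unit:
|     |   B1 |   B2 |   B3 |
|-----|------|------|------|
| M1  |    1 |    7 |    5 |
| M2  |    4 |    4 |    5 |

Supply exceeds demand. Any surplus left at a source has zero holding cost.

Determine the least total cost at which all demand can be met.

480

An optimal shipping plan:
  M1->B1: 15 × $1 = $15
  M1->B3: 45 × $5 = $225
  M2->B2: 10 × $4 = $40
  M2->B3: 40 × $5 = $200
Total = 15 + 225 + 40 + 200 = $480.
(Supply check: M1 ships 60; M2 ships 50.)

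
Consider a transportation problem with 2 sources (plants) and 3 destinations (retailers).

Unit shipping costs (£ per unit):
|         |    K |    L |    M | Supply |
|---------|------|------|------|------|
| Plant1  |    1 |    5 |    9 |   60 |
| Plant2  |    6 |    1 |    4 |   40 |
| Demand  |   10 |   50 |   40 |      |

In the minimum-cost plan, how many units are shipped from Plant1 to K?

10

Optimal shipments:
  Plant1–K: 10 units
  Plant1–L: 50 units
  Plant2–M: 40 units
Total cost = £420.
So Plant1→K carries 10 units.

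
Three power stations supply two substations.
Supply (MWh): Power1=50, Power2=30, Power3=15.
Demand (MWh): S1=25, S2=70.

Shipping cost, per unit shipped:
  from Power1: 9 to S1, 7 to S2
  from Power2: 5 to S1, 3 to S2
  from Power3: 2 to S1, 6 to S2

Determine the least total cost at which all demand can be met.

490

An optimal shipping plan:
  Power1–S1: 10 × 9 = 90
  Power1–S2: 40 × 7 = 280
  Power2–S2: 30 × 3 = 90
  Power3–S1: 15 × 2 = 30
Total = 90 + 280 + 90 + 30 = 490.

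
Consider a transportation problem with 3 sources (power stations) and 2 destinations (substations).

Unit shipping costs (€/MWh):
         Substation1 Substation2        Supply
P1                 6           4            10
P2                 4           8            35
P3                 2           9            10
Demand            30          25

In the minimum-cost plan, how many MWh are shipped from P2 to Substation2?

15

Solving gives:
  P1->Substation2: 10 × €4 = €40
  P2->Substation1: 20 × €4 = €80
  P2->Substation2: 15 × €8 = €120
  P3->Substation1: 10 × €2 = €20
Total cost = €260.
So P2→Substation2 carries 15 MWh.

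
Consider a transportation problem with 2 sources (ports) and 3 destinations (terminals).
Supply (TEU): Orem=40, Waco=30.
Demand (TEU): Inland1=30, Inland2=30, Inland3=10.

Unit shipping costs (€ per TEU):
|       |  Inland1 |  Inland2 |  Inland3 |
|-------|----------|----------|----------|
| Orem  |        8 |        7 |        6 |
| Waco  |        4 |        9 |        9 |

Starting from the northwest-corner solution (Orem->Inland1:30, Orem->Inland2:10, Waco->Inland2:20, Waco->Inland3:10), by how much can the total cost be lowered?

190

Current plan cost = 30·8 + 10·7 + 20·9 + 10·9 = €580.
Optimal plan:
  Orem->Inland2: 30 × €7 = €210
  Orem->Inland3: 10 × €6 = €60
  Waco->Inland1: 30 × €4 = €120
Optimal cost = €390.
Saving = 580 − 390 = €190.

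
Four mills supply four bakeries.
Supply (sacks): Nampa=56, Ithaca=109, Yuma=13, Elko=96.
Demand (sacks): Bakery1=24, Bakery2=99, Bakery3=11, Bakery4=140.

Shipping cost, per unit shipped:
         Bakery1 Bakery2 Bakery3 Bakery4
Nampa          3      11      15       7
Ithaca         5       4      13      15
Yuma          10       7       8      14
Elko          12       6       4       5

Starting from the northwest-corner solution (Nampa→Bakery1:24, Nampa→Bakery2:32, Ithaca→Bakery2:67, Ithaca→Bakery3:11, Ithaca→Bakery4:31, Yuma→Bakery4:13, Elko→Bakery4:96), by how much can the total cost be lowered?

Current plan cost = 24·3 + 32·11 + 67·4 + 11·13 + 31·15 + 13·14 + 96·5 = 1962.
Optimal plan:
  Nampa–Bakery1: 12 × 3 = 36
  Nampa–Bakery4: 44 × 7 = 308
  Ithaca–Bakery1: 12 × 5 = 60
  Ithaca–Bakery2: 97 × 4 = 388
  Yuma–Bakery2: 2 × 7 = 14
  Yuma–Bakery3: 11 × 8 = 88
  Elko–Bakery4: 96 × 5 = 480
Optimal cost = 1374.
Saving = 1962 − 1374 = 588.

588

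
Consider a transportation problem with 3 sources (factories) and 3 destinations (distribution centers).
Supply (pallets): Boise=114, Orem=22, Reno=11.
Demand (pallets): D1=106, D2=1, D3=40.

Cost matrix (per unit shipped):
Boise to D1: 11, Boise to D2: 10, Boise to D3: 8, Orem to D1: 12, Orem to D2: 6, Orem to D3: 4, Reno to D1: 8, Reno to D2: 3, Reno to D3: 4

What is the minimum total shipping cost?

Optimal allocation:
  Boise–D1: 106 × 11 = 1166
  Boise–D3: 8 × 8 = 64
  Orem–D3: 22 × 4 = 88
  Reno–D2: 1 × 3 = 3
  Reno–D3: 10 × 4 = 40
Total = 1166 + 64 + 88 + 3 + 40 = 1361.

1361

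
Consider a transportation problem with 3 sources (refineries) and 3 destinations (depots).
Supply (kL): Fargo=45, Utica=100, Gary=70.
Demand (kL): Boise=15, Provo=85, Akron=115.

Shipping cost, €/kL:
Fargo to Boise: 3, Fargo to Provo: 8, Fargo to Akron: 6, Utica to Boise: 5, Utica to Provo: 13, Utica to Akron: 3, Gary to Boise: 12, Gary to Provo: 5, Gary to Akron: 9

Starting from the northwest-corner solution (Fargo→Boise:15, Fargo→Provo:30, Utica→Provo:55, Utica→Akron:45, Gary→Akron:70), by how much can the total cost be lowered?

860

Current plan cost = 15·3 + 30·8 + 55·13 + 45·3 + 70·9 = €1765.
Optimal plan:
  Fargo–Boise: 15 kL
  Fargo–Provo: 15 kL
  Fargo–Akron: 15 kL
  Utica–Akron: 100 kL
  Gary–Provo: 70 kL
Optimal cost = €905.
Saving = 1765 − 905 = €860.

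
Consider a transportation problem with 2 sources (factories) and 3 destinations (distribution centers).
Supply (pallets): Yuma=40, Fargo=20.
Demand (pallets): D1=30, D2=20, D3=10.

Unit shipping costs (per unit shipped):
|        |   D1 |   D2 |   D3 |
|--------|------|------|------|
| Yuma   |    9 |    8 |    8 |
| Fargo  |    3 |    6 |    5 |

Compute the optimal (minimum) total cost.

Optimal allocation:
  Yuma to D1: 10 pallets
  Yuma to D2: 20 pallets
  Yuma to D3: 10 pallets
  Fargo to D1: 20 pallets
Total cost = 390.
(Supply check: Yuma ships 40; Fargo ships 20.)

390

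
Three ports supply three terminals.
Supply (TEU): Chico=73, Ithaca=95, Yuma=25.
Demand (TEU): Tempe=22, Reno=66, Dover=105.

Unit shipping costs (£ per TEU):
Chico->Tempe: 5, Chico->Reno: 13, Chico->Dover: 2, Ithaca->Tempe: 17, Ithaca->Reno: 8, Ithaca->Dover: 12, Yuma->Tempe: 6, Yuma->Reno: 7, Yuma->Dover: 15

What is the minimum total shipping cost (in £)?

A cheapest plan:
  Chico to Dover: 73 TEU
  Ithaca to Reno: 63 TEU
  Ithaca to Dover: 32 TEU
  Yuma to Tempe: 22 TEU
  Yuma to Reno: 3 TEU
Total cost = £1187.
(Supply check: Chico ships 73; Ithaca ships 95; Yuma ships 25.)

1187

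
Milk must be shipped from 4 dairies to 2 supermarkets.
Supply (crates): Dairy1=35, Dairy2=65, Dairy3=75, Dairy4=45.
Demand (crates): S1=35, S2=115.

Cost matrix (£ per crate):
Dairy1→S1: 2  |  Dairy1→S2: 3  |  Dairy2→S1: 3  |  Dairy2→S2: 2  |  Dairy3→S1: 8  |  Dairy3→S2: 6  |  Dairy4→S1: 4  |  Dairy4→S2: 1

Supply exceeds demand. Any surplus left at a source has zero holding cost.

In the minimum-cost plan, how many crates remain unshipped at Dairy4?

Minimum-cost shipments:
  Dairy1 to S1: 35 crates
  Dairy2 to S2: 65 crates
  Dairy3 to S2: 5 crates
  Dairy4 to S2: 45 crates
Total cost = £275.
Dairy4 ships 45 of its 45, leaving 0.

0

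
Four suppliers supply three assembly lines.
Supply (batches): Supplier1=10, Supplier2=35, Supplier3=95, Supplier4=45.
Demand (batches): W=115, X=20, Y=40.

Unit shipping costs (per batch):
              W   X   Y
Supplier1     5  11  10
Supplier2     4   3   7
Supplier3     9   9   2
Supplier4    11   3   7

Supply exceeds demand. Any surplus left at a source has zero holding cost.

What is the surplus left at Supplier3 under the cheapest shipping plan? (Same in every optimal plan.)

0

An optimal plan:
  Supplier1->W: 10 × 5 = 50
  Supplier2->W: 35 × 4 = 140
  Supplier3->W: 55 × 9 = 495
  Supplier3->Y: 40 × 2 = 80
  Supplier4->W: 15 × 11 = 165
  Supplier4->X: 20 × 3 = 60
Total cost = 990.
Supplier3 ships 95 of its 95, leaving 0.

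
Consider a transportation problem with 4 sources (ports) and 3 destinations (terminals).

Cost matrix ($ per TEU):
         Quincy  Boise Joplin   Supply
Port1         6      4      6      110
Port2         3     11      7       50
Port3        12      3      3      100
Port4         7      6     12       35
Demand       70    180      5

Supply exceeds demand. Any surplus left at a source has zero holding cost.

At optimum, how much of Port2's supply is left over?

0

An optimal plan:
  Port1–Quincy: 20 TEU
  Port1–Boise: 85 TEU
  Port2–Quincy: 50 TEU
  Port3–Boise: 95 TEU
  Port3–Joplin: 5 TEU
Total cost = $910.
Port2 ships 50 of its 50, leaving 0.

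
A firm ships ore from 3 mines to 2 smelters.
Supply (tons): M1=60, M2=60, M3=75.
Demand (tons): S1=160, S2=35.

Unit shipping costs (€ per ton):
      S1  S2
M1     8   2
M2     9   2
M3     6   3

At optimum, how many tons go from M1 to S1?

60

Solving gives:
  M1→S1: 60 × €8 = €480
  M2→S1: 25 × €9 = €225
  M2→S2: 35 × €2 = €70
  M3→S1: 75 × €6 = €450
Total cost = €1225.
So M1→S1 carries 60 tons.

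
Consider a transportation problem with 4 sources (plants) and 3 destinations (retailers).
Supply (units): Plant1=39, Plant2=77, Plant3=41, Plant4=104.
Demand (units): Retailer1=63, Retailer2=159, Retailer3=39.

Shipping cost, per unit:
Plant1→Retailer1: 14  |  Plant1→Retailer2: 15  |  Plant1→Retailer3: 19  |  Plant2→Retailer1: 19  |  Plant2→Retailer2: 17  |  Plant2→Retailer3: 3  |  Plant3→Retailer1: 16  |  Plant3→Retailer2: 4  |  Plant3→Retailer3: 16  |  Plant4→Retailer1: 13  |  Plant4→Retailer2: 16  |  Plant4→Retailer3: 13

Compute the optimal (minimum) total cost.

2987

One minimum-cost allocation:
  Plant1->Retailer2: 39 × 15 = 585
  Plant2->Retailer2: 38 × 17 = 646
  Plant2->Retailer3: 39 × 3 = 117
  Plant3->Retailer2: 41 × 4 = 164
  Plant4->Retailer1: 63 × 13 = 819
  Plant4->Retailer2: 41 × 16 = 656
Total = 585 + 646 + 117 + 164 + 819 + 656 = 2987.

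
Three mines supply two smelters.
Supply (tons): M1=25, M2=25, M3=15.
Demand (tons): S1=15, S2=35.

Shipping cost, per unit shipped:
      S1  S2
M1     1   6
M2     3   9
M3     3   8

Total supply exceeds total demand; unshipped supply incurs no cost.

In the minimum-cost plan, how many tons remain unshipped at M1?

An optimal plan:
  M1→S2: 25 × 6 = 150
  M2→S1: 10 × 3 = 30
  M3→S1: 5 × 3 = 15
  M3→S2: 10 × 8 = 80
Total cost = 275.
M1 ships 25 of its 25, leaving 0.

0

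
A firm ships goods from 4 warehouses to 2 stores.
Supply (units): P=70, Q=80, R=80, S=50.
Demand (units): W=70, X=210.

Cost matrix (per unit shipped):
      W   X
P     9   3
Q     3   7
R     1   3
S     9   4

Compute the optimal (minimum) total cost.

930

One minimum-cost allocation:
  P to X: 70 × 3 = 210
  Q to W: 70 × 3 = 210
  Q to X: 10 × 7 = 70
  R to X: 80 × 3 = 240
  S to X: 50 × 4 = 200
Total = 210 + 210 + 70 + 240 + 200 = 930.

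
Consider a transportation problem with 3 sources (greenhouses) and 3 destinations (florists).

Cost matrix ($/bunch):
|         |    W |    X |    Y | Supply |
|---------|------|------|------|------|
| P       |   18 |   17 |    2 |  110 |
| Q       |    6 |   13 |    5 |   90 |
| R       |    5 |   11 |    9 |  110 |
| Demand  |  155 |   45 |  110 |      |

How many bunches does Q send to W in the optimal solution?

90

Optimal shipments:
  P->Y: 110 × $2 = $220
  Q->W: 90 × $6 = $540
  R->W: 65 × $5 = $325
  R->X: 45 × $11 = $495
Total cost = $1580.
So Q→W carries 90 bunches.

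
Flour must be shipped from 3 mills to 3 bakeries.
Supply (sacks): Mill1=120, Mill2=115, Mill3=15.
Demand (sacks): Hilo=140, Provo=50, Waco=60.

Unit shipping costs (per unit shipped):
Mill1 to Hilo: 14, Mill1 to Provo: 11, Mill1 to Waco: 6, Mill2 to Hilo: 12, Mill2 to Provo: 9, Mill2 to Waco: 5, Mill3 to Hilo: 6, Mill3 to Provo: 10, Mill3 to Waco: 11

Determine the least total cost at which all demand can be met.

A cheapest plan:
  Mill1 to Hilo: 10 × 14 = 140
  Mill1 to Provo: 50 × 11 = 550
  Mill1 to Waco: 60 × 6 = 360
  Mill2 to Hilo: 115 × 12 = 1380
  Mill3 to Hilo: 15 × 6 = 90
Total = 140 + 550 + 360 + 1380 + 90 = 2520.
(Supply check: Mill1 ships 120; Mill2 ships 115; Mill3 ships 15.)

2520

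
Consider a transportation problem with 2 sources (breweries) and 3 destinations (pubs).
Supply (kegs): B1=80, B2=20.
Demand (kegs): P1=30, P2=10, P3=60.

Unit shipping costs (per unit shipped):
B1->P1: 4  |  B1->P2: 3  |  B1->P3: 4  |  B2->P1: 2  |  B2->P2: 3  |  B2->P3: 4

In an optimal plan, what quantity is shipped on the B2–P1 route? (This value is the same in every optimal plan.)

20

Solving gives:
  B1->P1: 10 × 4 = 40
  B1->P2: 10 × 3 = 30
  B1->P3: 60 × 4 = 240
  B2->P1: 20 × 2 = 40
Total cost = 350.
So B2→P1 carries 20 kegs.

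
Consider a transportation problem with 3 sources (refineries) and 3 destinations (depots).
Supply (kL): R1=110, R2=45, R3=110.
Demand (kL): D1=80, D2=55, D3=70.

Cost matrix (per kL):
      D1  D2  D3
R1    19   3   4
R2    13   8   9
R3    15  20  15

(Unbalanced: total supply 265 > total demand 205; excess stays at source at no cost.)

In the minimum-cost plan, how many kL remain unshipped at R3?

Minimum-cost shipments:
  R1 to D2: 55 kL
  R1 to D3: 55 kL
  R2 to D1: 30 kL
  R2 to D3: 15 kL
  R3 to D1: 50 kL
Total cost = 1660.
R3 ships 50 of its 110, leaving 60.

60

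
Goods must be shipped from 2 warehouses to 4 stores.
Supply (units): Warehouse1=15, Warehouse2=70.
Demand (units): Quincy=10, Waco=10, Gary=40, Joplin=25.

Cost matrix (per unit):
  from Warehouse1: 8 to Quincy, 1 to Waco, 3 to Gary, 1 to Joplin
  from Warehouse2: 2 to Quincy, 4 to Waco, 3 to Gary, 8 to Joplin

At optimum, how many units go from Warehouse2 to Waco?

The minimum-cost plan:
  Warehouse1–Joplin: 15 × 1 = 15
  Warehouse2–Quincy: 10 × 2 = 20
  Warehouse2–Waco: 10 × 4 = 40
  Warehouse2–Gary: 40 × 3 = 120
  Warehouse2–Joplin: 10 × 8 = 80
Total cost = 275.
So Warehouse2→Waco carries 10 units.

10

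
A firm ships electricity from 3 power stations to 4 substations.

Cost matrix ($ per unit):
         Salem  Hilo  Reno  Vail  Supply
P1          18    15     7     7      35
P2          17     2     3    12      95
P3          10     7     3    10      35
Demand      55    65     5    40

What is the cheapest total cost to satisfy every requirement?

Optimal allocation:
  P1->Vail: 35 × $7 = $245
  P2->Salem: 20 × $17 = $340
  P2->Hilo: 65 × $2 = $130
  P2->Reno: 5 × $3 = $15
  P2->Vail: 5 × $12 = $60
  P3->Salem: 35 × $10 = $350
Total = 245 + 340 + 130 + 15 + 60 + 350 = $1140.

1140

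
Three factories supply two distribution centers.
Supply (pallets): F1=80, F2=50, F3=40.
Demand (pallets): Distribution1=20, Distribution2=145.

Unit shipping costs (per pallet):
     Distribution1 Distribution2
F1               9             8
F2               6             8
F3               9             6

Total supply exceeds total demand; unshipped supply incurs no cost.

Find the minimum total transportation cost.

Optimal allocation:
  F1->Distribution2: 80 pallets
  F2->Distribution1: 20 pallets
  F2->Distribution2: 25 pallets
  F3->Distribution2: 40 pallets
Total cost = 1200.
(Supply check: F1 ships 80; F2 ships 45; F3 ships 40.)

1200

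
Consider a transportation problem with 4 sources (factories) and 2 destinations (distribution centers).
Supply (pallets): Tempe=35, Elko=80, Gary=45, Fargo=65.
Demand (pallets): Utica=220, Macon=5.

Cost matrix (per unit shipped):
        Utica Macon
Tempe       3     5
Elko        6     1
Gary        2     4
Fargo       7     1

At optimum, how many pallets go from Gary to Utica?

Optimal shipments:
  Tempe–Utica: 35 pallets
  Elko–Utica: 80 pallets
  Gary–Utica: 45 pallets
  Fargo–Utica: 60 pallets
  Fargo–Macon: 5 pallets
Total cost = 1100.
So Gary→Utica carries 45 pallets.

45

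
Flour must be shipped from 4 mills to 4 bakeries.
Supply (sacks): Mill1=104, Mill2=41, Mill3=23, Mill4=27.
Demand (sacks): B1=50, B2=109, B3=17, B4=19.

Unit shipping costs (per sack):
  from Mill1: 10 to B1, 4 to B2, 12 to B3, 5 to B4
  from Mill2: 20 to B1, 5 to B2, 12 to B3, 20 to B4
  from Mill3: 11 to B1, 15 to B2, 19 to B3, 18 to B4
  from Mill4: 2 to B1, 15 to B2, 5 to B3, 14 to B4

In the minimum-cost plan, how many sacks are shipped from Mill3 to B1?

Optimal shipments:
  Mill1→B2: 85 sacks
  Mill1→B4: 19 sacks
  Mill2→B2: 24 sacks
  Mill2→B3: 17 sacks
  Mill3→B1: 23 sacks
  Mill4→B1: 27 sacks
Total cost = 1066.
So Mill3→B1 carries 23 sacks.

23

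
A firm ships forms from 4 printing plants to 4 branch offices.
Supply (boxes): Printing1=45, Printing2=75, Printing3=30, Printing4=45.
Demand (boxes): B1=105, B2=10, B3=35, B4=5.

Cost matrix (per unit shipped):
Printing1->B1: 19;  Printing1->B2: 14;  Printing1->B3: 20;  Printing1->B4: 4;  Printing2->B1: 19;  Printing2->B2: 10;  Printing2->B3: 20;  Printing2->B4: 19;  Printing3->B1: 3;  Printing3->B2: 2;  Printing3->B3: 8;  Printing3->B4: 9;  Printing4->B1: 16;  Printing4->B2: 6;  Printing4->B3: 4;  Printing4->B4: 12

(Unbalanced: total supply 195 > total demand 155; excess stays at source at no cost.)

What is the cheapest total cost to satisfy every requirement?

A cheapest plan:
  Printing1 to B1: 40 × 19 = 760
  Printing1 to B4: 5 × 4 = 20
  Printing2 to B1: 35 × 19 = 665
  Printing3 to B1: 30 × 3 = 90
  Printing4 to B2: 10 × 6 = 60
  Printing4 to B3: 35 × 4 = 140
Total = 760 + 20 + 665 + 90 + 60 + 140 = 1735.

1735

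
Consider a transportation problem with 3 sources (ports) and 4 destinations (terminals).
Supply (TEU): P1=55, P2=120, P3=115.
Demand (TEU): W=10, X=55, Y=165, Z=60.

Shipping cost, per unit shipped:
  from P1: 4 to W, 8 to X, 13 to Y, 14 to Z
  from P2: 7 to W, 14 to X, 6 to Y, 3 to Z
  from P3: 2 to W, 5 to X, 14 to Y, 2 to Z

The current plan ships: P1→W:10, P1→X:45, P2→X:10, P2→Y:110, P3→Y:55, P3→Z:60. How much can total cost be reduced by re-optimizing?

350

Current plan cost = 10·4 + 45·8 + 10·14 + 110·6 + 55·14 + 60·2 = 2090.
Optimal plan:
  P1–W: 10 × 4 = 40
  P1–Y: 45 × 13 = 585
  P2–Y: 120 × 6 = 720
  P3–X: 55 × 5 = 275
  P3–Z: 60 × 2 = 120
Optimal cost = 1740.
Saving = 2090 − 1740 = 350.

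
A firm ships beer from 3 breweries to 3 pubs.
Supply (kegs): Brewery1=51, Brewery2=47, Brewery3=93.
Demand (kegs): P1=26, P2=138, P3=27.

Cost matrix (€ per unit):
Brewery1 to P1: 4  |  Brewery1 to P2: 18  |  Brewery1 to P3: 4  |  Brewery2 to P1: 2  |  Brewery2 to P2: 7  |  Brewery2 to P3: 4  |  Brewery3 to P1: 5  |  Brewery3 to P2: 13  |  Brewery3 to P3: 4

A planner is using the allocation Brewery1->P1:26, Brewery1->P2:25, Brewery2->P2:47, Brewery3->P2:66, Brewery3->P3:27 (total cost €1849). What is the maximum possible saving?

125

Current plan cost = 26·4 + 25·18 + 47·7 + 66·13 + 27·4 = €1849.
Optimal plan:
  Brewery1–P1: 26 × €4 = €104
  Brewery1–P3: 25 × €4 = €100
  Brewery2–P2: 47 × €7 = €329
  Brewery3–P2: 91 × €13 = €1183
  Brewery3–P3: 2 × €4 = €8
Optimal cost = €1724.
Saving = 1849 − 1724 = €125.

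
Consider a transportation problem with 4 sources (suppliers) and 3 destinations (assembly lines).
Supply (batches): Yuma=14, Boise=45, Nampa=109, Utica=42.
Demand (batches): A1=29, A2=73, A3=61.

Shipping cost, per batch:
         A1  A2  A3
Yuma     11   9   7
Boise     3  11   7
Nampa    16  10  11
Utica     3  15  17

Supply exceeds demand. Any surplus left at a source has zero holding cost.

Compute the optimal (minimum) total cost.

An optimal shipping plan:
  Yuma→A3: 14 batches
  Boise→A3: 45 batches
  Nampa→A2: 73 batches
  Nampa→A3: 2 batches
  Utica→A1: 29 batches
Total cost = 1252.

1252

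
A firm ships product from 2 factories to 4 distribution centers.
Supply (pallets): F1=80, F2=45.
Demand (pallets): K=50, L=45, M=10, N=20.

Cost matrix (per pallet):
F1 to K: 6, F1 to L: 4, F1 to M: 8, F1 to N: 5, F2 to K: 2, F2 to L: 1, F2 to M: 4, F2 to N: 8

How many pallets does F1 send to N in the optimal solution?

20

Optimal shipments:
  F1→K: 5 × 6 = 30
  F1→L: 45 × 4 = 180
  F1→M: 10 × 8 = 80
  F1→N: 20 × 5 = 100
  F2→K: 45 × 2 = 90
Total cost = 480.
So F1→N carries 20 pallets.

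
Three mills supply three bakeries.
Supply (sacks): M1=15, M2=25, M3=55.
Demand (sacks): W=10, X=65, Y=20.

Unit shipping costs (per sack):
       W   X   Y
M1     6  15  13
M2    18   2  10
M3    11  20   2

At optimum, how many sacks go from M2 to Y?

Optimal shipments:
  M1→X: 15 sacks
  M2→X: 25 sacks
  M3→W: 10 sacks
  M3→X: 25 sacks
  M3→Y: 20 sacks
Total cost = 925.
The route M2→Y is not used.

0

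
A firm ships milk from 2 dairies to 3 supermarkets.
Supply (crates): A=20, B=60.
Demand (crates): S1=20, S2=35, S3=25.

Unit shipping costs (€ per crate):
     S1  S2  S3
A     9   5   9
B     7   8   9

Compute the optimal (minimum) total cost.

585

A cheapest plan:
  A→S2: 20 crates
  B→S1: 20 crates
  B→S2: 15 crates
  B→S3: 25 crates
Total cost = €585.
(Supply check: A ships 20; B ships 60.)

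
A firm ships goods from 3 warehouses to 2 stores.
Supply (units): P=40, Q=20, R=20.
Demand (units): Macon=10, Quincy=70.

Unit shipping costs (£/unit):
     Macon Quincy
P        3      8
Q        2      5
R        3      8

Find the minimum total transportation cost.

One minimum-cost allocation:
  P to Macon: 10 × £3 = £30
  P to Quincy: 30 × £8 = £240
  Q to Quincy: 20 × £5 = £100
  R to Quincy: 20 × £8 = £160
Total = 30 + 240 + 100 + 160 = £530.

530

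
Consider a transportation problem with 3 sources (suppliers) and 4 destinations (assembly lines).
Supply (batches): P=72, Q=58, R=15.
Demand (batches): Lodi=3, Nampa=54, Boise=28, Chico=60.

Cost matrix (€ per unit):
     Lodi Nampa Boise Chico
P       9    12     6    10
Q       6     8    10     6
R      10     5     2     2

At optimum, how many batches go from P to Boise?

28

Optimal shipments:
  P to Lodi: 3 × €9 = €27
  P to Nampa: 41 × €12 = €492
  P to Boise: 28 × €6 = €168
  Q to Nampa: 13 × €8 = €104
  Q to Chico: 45 × €6 = €270
  R to Chico: 15 × €2 = €30
Total cost = €1091.
So P→Boise carries 28 batches.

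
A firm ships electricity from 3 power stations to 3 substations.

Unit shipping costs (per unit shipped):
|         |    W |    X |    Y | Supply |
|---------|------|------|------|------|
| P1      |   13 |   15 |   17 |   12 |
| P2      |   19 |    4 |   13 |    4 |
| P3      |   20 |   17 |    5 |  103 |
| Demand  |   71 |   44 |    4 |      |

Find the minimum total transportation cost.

2052

Optimal allocation:
  P1–W: 12 × 13 = 156
  P2–X: 4 × 4 = 16
  P3–W: 59 × 20 = 1180
  P3–X: 40 × 17 = 680
  P3–Y: 4 × 5 = 20
Total = 156 + 16 + 1180 + 680 + 20 = 2052.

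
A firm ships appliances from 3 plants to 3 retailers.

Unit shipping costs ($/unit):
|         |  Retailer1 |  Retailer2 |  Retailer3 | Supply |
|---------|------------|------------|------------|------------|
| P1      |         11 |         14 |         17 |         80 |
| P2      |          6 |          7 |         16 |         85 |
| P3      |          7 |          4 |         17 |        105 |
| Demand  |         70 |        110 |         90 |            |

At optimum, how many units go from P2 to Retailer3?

Solving gives:
  P1→Retailer3: 80 × $17 = $1360
  P2→Retailer1: 70 × $6 = $420
  P2→Retailer2: 5 × $7 = $35
  P2→Retailer3: 10 × $16 = $160
  P3→Retailer2: 105 × $4 = $420
Total cost = $2395.
So P2→Retailer3 carries 10 units.

10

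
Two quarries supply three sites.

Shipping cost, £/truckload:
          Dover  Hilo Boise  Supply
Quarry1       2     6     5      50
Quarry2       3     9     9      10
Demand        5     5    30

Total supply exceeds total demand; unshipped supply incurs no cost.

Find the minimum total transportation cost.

190

An optimal shipping plan:
  Quarry1→Dover: 5 × £2 = £10
  Quarry1→Hilo: 5 × £6 = £30
  Quarry1→Boise: 30 × £5 = £150
Total = 10 + 30 + 150 = £190.
(Supply check: Quarry1 ships 40; Quarry2 ships 0.)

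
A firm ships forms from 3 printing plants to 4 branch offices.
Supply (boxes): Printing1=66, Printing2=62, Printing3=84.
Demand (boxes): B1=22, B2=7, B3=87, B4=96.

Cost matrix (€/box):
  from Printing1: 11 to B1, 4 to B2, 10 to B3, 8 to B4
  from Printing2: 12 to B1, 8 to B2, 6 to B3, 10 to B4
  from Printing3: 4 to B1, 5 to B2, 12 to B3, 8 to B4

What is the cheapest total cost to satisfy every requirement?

A cheapest plan:
  Printing1–B2: 7 × €4 = €28
  Printing1–B3: 25 × €10 = €250
  Printing1–B4: 34 × €8 = €272
  Printing2–B3: 62 × €6 = €372
  Printing3–B1: 22 × €4 = €88
  Printing3–B4: 62 × €8 = €496
Total = 28 + 250 + 272 + 372 + 88 + 496 = €1506.

1506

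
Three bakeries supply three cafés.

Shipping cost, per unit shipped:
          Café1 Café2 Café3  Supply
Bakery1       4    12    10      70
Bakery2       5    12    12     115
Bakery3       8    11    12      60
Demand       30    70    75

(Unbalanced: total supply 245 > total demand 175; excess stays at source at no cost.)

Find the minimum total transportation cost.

1690

A cheapest plan:
  Bakery1–Café3: 70 × 10 = 700
  Bakery2–Café1: 30 × 5 = 150
  Bakery2–Café2: 10 × 12 = 120
  Bakery2–Café3: 5 × 12 = 60
  Bakery3–Café2: 60 × 11 = 660
Total = 700 + 150 + 120 + 60 + 660 = 1690.
(Supply check: Bakery1 ships 70; Bakery2 ships 45; Bakery3 ships 60.)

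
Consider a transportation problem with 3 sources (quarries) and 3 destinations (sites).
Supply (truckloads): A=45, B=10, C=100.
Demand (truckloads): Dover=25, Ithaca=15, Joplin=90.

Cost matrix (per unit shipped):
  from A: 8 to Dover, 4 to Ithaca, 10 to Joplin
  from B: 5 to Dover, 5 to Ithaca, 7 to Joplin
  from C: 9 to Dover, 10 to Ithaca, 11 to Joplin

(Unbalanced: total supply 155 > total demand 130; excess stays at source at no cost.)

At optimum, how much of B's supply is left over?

0

An optimal plan:
  A to Ithaca: 15 truckloads
  A to Joplin: 30 truckloads
  B to Dover: 10 truckloads
  C to Dover: 15 truckloads
  C to Joplin: 60 truckloads
Total cost = 1205.
B ships 10 of its 10, leaving 0.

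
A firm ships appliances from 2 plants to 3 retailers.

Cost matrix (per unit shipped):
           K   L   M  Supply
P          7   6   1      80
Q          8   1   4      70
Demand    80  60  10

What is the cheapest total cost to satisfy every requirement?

640

Optimal allocation:
  P–K: 70 × 7 = 490
  P–M: 10 × 1 = 10
  Q–K: 10 × 8 = 80
  Q–L: 60 × 1 = 60
Total = 490 + 10 + 80 + 60 = 640.
(Supply check: P ships 80; Q ships 70.)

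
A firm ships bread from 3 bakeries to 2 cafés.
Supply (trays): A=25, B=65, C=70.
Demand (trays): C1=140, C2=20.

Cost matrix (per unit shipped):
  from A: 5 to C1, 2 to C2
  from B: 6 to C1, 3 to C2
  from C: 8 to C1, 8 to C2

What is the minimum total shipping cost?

1015

A cheapest plan:
  A–C1: 5 × 5 = 25
  A–C2: 20 × 2 = 40
  B–C1: 65 × 6 = 390
  C–C1: 70 × 8 = 560
Total = 25 + 40 + 390 + 560 = 1015.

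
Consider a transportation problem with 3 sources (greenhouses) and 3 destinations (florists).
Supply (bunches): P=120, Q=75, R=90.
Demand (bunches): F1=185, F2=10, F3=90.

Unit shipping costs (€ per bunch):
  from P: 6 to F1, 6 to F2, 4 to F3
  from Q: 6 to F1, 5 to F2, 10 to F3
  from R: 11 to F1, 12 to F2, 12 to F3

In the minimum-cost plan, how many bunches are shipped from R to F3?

Optimal shipments:
  P to F1: 30 bunches
  P to F3: 90 bunches
  Q to F1: 65 bunches
  Q to F2: 10 bunches
  R to F1: 90 bunches
Total cost = €1970.
The route R→F3 is not used.

0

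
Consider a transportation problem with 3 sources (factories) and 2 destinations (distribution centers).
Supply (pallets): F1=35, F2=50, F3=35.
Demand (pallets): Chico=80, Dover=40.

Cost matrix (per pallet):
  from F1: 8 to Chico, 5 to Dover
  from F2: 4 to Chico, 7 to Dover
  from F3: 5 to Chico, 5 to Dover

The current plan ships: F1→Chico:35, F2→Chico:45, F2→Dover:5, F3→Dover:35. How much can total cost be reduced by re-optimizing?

Current plan cost = 35·8 + 45·4 + 5·7 + 35·5 = 670.
Optimal plan:
  F1 to Dover: 35 × 5 = 175
  F2 to Chico: 50 × 4 = 200
  F3 to Chico: 30 × 5 = 150
  F3 to Dover: 5 × 5 = 25
Optimal cost = 550.
Saving = 670 − 550 = 120.

120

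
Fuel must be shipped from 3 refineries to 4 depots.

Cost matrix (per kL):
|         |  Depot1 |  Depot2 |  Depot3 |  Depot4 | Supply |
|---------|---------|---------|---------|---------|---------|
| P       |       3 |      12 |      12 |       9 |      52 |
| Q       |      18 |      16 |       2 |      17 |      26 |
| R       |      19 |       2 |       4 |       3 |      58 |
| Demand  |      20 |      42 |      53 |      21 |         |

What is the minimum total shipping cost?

581

An optimal shipping plan:
  P to Depot1: 20 × 3 = 60
  P to Depot3: 11 × 12 = 132
  P to Depot4: 21 × 9 = 189
  Q to Depot3: 26 × 2 = 52
  R to Depot2: 42 × 2 = 84
  R to Depot3: 16 × 4 = 64
Total = 60 + 132 + 189 + 52 + 84 + 64 = 581.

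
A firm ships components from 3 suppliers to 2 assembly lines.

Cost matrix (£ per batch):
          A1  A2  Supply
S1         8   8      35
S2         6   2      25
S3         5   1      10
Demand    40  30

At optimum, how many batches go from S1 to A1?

Optimal shipments:
  S1–A1: 35 batches
  S2–A1: 5 batches
  S2–A2: 20 batches
  S3–A2: 10 batches
Total cost = £360.
So S1→A1 carries 35 batches.

35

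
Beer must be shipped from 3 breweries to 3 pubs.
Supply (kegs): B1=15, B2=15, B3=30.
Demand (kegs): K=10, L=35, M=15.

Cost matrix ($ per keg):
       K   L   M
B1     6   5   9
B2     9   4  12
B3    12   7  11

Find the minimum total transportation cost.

A cheapest plan:
  B1→K: 10 × $6 = $60
  B1→M: 5 × $9 = $45
  B2→L: 15 × $4 = $60
  B3→L: 20 × $7 = $140
  B3→M: 10 × $11 = $110
Total = 60 + 45 + 60 + 140 + 110 = $415.

415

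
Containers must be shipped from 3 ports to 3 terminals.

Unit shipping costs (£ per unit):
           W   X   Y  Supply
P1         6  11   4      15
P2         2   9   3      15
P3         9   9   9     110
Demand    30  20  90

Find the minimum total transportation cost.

A cheapest plan:
  P1 to Y: 15 × £4 = £60
  P2 to W: 15 × £2 = £30
  P3 to W: 15 × £9 = £135
  P3 to X: 20 × £9 = £180
  P3 to Y: 75 × £9 = £675
Total = 60 + 30 + 135 + 180 + 675 = £1080.
(Supply check: P1 ships 15; P2 ships 15; P3 ships 110.)

1080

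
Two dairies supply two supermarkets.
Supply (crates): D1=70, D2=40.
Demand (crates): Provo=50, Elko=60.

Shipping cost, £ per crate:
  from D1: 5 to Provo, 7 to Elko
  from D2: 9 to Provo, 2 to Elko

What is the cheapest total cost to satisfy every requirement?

An optimal shipping plan:
  D1→Provo: 50 × £5 = £250
  D1→Elko: 20 × £7 = £140
  D2→Elko: 40 × £2 = £80
Total = 250 + 140 + 80 = £470.
(Supply check: D1 ships 70; D2 ships 40.)

470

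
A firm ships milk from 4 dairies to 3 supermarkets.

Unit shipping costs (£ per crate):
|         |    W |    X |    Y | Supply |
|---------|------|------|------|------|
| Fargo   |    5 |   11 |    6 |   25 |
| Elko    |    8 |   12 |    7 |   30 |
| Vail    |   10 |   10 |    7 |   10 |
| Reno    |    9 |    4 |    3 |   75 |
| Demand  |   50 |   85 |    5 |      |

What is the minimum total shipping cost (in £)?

An optimal shipping plan:
  Fargo->W: 25 × £5 = £125
  Elko->W: 25 × £8 = £200
  Elko->Y: 5 × £7 = £35
  Vail->X: 10 × £10 = £100
  Reno->X: 75 × £4 = £300
Total = 125 + 200 + 35 + 100 + 300 = £760.

760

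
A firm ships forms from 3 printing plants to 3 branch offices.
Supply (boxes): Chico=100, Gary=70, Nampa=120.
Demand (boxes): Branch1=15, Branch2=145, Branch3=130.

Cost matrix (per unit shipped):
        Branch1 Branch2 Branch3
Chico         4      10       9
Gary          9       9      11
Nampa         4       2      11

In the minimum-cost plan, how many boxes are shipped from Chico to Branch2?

0

Solving gives:
  Chico→Branch1: 15 × 4 = 60
  Chico→Branch3: 85 × 9 = 765
  Gary→Branch2: 25 × 9 = 225
  Gary→Branch3: 45 × 11 = 495
  Nampa→Branch2: 120 × 2 = 240
Total cost = 1785.
The route Chico→Branch2 is not used.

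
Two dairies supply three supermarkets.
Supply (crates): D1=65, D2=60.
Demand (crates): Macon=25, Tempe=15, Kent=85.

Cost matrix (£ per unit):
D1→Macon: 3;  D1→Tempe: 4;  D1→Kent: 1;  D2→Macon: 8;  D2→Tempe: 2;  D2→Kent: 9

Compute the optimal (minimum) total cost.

475

Optimal allocation:
  D1 to Kent: 65 × £1 = £65
  D2 to Macon: 25 × £8 = £200
  D2 to Tempe: 15 × £2 = £30
  D2 to Kent: 20 × £9 = £180
Total = 65 + 200 + 30 + 180 = £475.
(Supply check: D1 ships 65; D2 ships 60.)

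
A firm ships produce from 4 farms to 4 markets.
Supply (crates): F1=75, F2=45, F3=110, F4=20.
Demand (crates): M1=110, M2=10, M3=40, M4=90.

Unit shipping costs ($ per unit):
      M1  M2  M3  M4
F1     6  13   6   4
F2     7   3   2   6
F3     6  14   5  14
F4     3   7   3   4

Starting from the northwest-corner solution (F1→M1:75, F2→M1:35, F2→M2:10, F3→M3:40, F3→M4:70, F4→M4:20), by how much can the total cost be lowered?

Current plan cost = 75·6 + 35·7 + 10·3 + 40·5 + 70·14 + 20·4 = $1985.
Optimal plan:
  F1 to M4: 75 crates
  F2 to M2: 10 crates
  F2 to M3: 35 crates
  F3 to M1: 105 crates
  F3 to M3: 5 crates
  F4 to M1: 5 crates
  F4 to M4: 15 crates
Optimal cost = $1130.
Saving = 1985 − 1130 = $855.

855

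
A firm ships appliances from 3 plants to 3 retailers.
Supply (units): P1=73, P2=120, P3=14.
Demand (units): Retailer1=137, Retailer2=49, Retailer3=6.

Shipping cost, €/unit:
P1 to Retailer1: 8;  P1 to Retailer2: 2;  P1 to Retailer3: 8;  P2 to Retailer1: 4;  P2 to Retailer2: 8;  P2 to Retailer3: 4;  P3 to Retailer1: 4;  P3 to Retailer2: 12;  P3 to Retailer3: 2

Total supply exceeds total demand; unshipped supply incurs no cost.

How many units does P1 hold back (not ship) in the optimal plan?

15

An optimal plan:
  P1→Retailer1: 9 units
  P1→Retailer2: 49 units
  P2→Retailer1: 120 units
  P3→Retailer1: 8 units
  P3→Retailer3: 6 units
Total cost = €694.
P1 ships 58 of its 73, leaving 15.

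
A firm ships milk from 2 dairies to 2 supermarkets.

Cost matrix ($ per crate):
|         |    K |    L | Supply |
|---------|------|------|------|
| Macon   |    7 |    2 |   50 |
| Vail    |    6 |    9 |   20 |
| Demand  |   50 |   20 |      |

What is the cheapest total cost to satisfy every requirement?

Optimal allocation:
  Macon->K: 30 × $7 = $210
  Macon->L: 20 × $2 = $40
  Vail->K: 20 × $6 = $120
Total = 210 + 40 + 120 = $370.

370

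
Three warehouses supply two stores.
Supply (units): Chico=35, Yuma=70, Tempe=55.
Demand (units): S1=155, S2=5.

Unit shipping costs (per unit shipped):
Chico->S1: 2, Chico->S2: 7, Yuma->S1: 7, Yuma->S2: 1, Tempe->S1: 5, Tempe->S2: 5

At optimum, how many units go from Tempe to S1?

55

Optimal shipments:
  Chico–S1: 35 × 2 = 70
  Yuma–S1: 65 × 7 = 455
  Yuma–S2: 5 × 1 = 5
  Tempe–S1: 55 × 5 = 275
Total cost = 805.
So Tempe→S1 carries 55 units.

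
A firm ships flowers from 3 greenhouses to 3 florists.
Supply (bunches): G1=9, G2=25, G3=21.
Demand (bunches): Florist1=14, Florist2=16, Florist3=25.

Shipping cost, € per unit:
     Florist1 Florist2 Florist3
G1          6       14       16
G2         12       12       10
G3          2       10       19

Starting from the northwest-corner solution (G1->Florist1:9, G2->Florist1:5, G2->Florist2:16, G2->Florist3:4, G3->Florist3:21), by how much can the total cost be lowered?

Current plan cost = 9·6 + 5·12 + 16·12 + 4·10 + 21·19 = €745.
Optimal plan:
  G1→Florist2: 9 × €14 = €126
  G2→Florist3: 25 × €10 = €250
  G3→Florist1: 14 × €2 = €28
  G3→Florist2: 7 × €10 = €70
Optimal cost = €474.
Saving = 745 − 474 = €271.

271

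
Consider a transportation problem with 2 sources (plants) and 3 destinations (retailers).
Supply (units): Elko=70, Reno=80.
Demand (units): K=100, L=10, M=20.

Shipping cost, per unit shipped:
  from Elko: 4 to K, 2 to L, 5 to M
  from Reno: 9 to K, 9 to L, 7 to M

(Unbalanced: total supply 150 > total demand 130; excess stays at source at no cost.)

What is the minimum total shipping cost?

760

An optimal shipping plan:
  Elko to K: 60 × 4 = 240
  Elko to L: 10 × 2 = 20
  Reno to K: 40 × 9 = 360
  Reno to M: 20 × 7 = 140
Total = 240 + 20 + 360 + 140 = 760.
(Supply check: Elko ships 70; Reno ships 60.)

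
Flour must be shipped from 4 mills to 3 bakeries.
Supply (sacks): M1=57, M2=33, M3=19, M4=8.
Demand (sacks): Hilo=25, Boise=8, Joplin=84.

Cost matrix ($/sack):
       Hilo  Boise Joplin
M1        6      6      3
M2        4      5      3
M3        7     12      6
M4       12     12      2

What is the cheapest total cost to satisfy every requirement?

441

An optimal shipping plan:
  M1→Joplin: 57 × $3 = $171
  M2→Hilo: 6 × $4 = $24
  M2→Boise: 8 × $5 = $40
  M2→Joplin: 19 × $3 = $57
  M3→Hilo: 19 × $7 = $133
  M4→Joplin: 8 × $2 = $16
Total = 171 + 24 + 40 + 57 + 133 + 16 = $441.
(Supply check: M1 ships 57; M2 ships 33; M3 ships 19; M4 ships 8.)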